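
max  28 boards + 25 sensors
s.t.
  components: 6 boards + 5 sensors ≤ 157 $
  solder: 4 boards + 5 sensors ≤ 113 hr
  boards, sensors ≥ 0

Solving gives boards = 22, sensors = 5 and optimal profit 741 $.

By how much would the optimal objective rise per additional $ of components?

4

At the optimum: components uses 157 of 157 (binding); solder uses 113 of 113 (binding).
From A_Bᵀ y = c: 6·y_components + 4·y_solder = 28; 5·y_components + 5·y_solder = 25.
Solving: y_components = 4, y_solder = 1.
Shadow price of components = 4.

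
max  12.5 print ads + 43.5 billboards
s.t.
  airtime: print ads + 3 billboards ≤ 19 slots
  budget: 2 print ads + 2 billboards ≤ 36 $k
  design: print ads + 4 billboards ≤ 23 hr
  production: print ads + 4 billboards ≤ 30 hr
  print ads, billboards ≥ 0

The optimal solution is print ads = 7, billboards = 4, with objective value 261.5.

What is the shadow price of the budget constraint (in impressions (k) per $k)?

Check each constraint at x*: airtime 19/19 (tight); budget 22/36 (slack 14); design 23/23 (tight); production 23/30 (slack 7).
By complementary slackness, y = 0 for the non-binding constraints.
From A_Bᵀ y = c: 1·y_airtime + 1·y_design = 12.5; 3·y_airtime + 4·y_design = 43.5.
→ y_airtime = 6.5 and y_design = 6.
Shadow price of budget = 0.

0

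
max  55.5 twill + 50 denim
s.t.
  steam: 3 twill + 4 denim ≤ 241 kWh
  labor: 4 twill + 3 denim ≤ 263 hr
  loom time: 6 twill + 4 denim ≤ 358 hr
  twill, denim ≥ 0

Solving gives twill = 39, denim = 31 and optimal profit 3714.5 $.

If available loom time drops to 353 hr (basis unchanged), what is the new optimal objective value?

3684.5

Binding: steam and loom time. Non-binding: labor (14 unused).
Since labor is not tight, its dual is 0.
The binding rows give the dual system: 3·y_steam + 6·y_loom time = 55.5 and 4·y_steam + 4·y_loom time = 50.
This yields shadow prices y_steam = 6.5, y_loom time = 6.
Δz = y_loom time·Δb = 6 × (-5) = -30, so new z* = 3714.5 − 30 = 3684.5.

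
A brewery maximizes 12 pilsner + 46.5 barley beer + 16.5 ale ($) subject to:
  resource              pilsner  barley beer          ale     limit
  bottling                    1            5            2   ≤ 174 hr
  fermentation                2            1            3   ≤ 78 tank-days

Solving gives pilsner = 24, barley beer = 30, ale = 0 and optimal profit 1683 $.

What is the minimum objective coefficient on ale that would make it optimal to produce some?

At the optimum: bottling uses 174 of 174 (binding); fermentation uses 78 of 78 (binding).
The binding rows give the dual system: 1·y_bottling + 2·y_fermentation = 12 and 5·y_bottling + 1·y_fermentation = 46.5.
Solving: y_bottling = 9, y_fermentation = 1.5.
ale enters the basis when its profit ≥ yᵀa₃ = 9·2 + 1.5·3 = 22.5.

22.5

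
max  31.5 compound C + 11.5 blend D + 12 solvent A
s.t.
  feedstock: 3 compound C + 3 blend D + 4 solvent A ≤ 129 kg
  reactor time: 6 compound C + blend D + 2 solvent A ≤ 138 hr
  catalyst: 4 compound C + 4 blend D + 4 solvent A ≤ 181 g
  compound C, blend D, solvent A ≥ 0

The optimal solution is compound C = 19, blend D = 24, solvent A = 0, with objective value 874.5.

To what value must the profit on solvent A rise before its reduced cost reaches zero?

18

Binding: feedstock and reactor time. Non-binding: catalyst (9 unused).
By complementary slackness, y = 0 for the non-binding constraint.
From A_Bᵀ y = c: 3·y_feedstock + 6·y_reactor time = 31.5; 3·y_feedstock + 1·y_reactor time = 11.5.
→ y_feedstock = 2.5 and y_reactor time = 4.
solvent A enters the basis when its profit ≥ yᵀa₃ = 2.5·4 + 4·2 = 18.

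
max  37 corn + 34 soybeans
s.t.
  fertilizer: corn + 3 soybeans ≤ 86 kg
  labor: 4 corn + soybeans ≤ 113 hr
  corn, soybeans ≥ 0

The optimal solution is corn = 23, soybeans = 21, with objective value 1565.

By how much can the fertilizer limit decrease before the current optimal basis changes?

Binding constraints: fertilizer, labor. The basis is B = [[1,3],[4,1]] with det -11.
Per unit decrease in fertilizer, x* moves by d = (0.0909, -0.3636).
The basis stays optimal until soybeans reaches 0; allowable decrease = 57.75 kg.

57.75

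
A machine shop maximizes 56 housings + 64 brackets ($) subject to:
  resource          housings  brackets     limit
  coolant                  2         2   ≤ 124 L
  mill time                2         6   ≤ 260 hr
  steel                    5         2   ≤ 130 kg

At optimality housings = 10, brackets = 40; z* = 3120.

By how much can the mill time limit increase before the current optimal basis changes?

Binding constraints: mill time, steel. The basis is B = [[2,6],[5,2]] with det -26.
Per unit increase in mill time, x* moves by d = (-0.0769, 0.1923).
The basis stays optimal until coolant becomes binding; allowable increase = 104 hr.

104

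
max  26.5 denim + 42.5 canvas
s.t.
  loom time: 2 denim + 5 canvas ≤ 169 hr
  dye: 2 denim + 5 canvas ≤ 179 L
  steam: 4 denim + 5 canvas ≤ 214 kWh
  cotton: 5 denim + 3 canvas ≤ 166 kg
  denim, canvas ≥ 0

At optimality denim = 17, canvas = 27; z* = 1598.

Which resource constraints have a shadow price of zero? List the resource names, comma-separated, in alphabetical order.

loom time: 169/169 (binding)
dye: 169/179 (slack 10)
steam: 203/214 (slack 11)
cotton: 166/166 (binding)
By complementary slackness, a constraint with positive slack has shadow price 0 → dye, steam.

dye, steam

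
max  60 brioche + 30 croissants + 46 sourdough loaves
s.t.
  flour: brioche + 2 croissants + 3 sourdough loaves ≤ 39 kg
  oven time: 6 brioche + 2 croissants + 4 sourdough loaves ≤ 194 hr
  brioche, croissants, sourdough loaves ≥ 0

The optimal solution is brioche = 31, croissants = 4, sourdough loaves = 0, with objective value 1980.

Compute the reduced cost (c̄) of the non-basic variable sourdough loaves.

Both flour and oven time are binding at x*.
Dual feasibility on the basic columns requires 1·y_flour + 6·y_oven time = 60, 2·y_flour + 2·y_oven time = 30.
This yields shadow prices y_flour = 6, y_oven time = 9.
Reduced cost of sourdough loaves: c₃ − yᵀa₃ = 46 − (6·3 + 9·4) = 46 − 54 = -8.

-8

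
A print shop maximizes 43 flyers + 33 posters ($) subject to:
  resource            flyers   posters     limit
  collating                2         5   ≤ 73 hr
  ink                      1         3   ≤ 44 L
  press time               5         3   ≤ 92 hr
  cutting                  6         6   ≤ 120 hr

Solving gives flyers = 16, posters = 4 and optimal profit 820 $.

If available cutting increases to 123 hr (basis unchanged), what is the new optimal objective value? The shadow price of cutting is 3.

829

Δb = 3, so new z* = 820 + (3)·(3) = 820 + 9 = 829.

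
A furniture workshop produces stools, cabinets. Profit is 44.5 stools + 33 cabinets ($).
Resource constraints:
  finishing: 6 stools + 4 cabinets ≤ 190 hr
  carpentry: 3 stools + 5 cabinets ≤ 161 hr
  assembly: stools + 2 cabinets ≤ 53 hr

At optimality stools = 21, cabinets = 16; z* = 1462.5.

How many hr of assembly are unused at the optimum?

assembly used = 1·21 + 2·16 = 53; slack = 53 − 53 = 0.

0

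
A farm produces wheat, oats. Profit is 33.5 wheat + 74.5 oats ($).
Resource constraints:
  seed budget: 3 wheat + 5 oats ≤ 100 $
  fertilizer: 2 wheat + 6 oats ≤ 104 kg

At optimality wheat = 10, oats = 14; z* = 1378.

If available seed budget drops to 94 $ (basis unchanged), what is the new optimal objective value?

1339

At the optimum: seed budget uses 100 of 100 (binding); fertilizer uses 104 of 104 (binding).
Dual feasibility on the basic columns requires 3·y_seed budget + 2·y_fertilizer = 33.5, 5·y_seed budget + 6·y_fertilizer = 74.5.
This yields shadow prices y_seed budget = 6.5, y_fertilizer = 7.
Δz = y_seed budget·Δb = 6.5 × (-6) = -39, so new z* = 1378 − 39 = 1339.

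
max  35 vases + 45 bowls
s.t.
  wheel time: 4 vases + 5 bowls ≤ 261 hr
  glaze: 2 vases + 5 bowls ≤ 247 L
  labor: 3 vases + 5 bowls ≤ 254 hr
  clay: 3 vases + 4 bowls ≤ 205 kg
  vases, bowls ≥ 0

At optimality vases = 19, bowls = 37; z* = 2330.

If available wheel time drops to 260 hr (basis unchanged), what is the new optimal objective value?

Check each constraint at x*: wheel time 261/261 (tight); glaze 223/247 (slack 24); labor 242/254 (slack 12); clay 205/205 (tight).
Since glaze, labor are not tight, their duals are 0.
Dual feasibility on the basic columns requires 4·y_wheel time + 3·y_clay = 35, 5·y_wheel time + 4·y_clay = 45.
This yields shadow prices y_wheel time = 5, y_clay = 5.
Δz = y_wheel time·Δb = 5 × (-1) = -5, so new z* = 2330 − 5 = 2325.

2325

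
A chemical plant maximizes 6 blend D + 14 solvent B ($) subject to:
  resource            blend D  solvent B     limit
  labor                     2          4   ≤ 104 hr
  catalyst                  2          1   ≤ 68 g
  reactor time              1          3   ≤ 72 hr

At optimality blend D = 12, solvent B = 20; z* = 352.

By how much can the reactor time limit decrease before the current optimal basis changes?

8

Binding constraints: labor, reactor time. The basis is B = [[2,4],[1,3]] with det 2.
Per unit decrease in reactor time, x* moves by d = (2, -1).
The basis stays optimal until catalyst becomes binding; allowable decrease = 8 hr.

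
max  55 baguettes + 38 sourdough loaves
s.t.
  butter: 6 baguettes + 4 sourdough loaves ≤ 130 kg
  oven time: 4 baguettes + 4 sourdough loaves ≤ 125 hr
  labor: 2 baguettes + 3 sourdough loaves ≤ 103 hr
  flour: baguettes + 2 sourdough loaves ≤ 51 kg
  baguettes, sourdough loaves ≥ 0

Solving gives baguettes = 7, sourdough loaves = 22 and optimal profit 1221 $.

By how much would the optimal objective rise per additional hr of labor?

Binding: butter and flour. Non-binding: oven time (9 unused), labor (23 unused).
Slack constraints have shadow price 0 (complementary slackness).
Dual feasibility on the basic columns requires 6·y_butter + 1·y_flour = 55, 4·y_butter + 2·y_flour = 38.
This yields shadow prices y_butter = 9, y_flour = 1.
Shadow price of labor = 0.

0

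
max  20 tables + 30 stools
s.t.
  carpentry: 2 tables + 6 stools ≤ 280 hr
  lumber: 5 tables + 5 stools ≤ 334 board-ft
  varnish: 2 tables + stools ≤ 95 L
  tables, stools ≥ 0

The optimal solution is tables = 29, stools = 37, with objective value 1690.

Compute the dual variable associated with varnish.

Binding: carpentry and varnish. Non-binding: lumber (4 unused).
Slack constraints have shadow price 0 (complementary slackness).
The binding rows give the dual system: 2·y_carpentry + 2·y_varnish = 20 and 6·y_carpentry + 1·y_varnish = 30.
→ y_carpentry = 4 and y_varnish = 6.
Shadow price of varnish = 6.

6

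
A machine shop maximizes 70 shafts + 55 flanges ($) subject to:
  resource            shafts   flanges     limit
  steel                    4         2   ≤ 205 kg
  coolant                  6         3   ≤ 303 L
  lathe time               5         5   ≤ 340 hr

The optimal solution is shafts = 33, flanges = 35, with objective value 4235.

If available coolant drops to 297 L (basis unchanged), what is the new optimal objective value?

At the optimum: steel uses 202 of 205 (slack = 3); coolant uses 303 of 303 (binding); lathe time uses 340 of 340 (binding).
Since steel is not tight, its dual is 0.
Dual feasibility on the basic columns requires 6·y_coolant + 5·y_lathe time = 70, 3·y_coolant + 5·y_lathe time = 55.
This yields shadow prices y_coolant = 5, y_lathe time = 8.
Δz = y_coolant·Δb = 5 × (-6) = -30, so new z* = 4235 − 30 = 4205.

4205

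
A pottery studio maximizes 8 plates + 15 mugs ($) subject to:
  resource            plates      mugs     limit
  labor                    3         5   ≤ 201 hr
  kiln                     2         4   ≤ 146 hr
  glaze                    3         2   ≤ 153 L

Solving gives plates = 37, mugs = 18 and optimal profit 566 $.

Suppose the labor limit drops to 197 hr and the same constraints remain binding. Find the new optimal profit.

562

At the optimum: labor uses 201 of 201 (binding); kiln uses 146 of 146 (binding); glaze uses 147 of 153 (slack = 6).
Slack constraints have shadow price 0 (complementary slackness).
From A_Bᵀ y = c: 3·y_labor + 2·y_kiln = 8; 5·y_labor + 4·y_kiln = 15.
→ y_labor = 1 and y_kiln = 2.5.
Δz = y_labor·Δb = 1 × (-4) = -4, so new z* = 566 − 4 = 562.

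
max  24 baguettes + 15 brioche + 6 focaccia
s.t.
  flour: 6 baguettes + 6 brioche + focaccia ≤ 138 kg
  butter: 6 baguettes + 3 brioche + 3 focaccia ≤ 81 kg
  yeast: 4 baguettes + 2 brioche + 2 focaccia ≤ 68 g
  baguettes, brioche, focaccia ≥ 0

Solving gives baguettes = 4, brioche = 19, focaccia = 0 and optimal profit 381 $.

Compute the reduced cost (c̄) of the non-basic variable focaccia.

Check each constraint at x*: flour 138/138 (tight); butter 81/81 (tight); yeast 54/68 (slack 14).
By complementary slackness, y = 0 for the non-binding constraint.
The binding rows give the dual system: 6·y_flour + 6·y_butter = 24 and 6·y_flour + 3·y_butter = 15.
This yields shadow prices y_flour = 1, y_butter = 3.
Reduced cost of focaccia: c₃ − yᵀa₃ = 6 − (1·1 + 3·3) = 6 − 10 = -4.

-4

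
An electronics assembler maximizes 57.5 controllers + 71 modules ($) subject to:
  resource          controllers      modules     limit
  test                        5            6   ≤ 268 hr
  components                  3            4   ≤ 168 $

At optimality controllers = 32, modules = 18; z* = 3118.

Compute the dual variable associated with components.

5

Both test and components are binding at x*.
Dual feasibility on the basic columns requires 5·y_test + 3·y_components = 57.5, 6·y_test + 4·y_components = 71.
This yields shadow prices y_test = 8.5, y_components = 5.
Shadow price of components = 5.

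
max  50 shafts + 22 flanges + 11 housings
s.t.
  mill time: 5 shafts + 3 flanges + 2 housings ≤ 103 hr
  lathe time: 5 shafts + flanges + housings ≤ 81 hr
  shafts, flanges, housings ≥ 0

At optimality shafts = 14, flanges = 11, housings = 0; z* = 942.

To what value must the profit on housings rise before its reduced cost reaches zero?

16

Both mill time and lathe time are binding at x*.
Dual feasibility on the basic columns requires 5·y_mill time + 5·y_lathe time = 50, 3·y_mill time + 1·y_lathe time = 22.
Solving: y_mill time = 6, y_lathe time = 4.
housings enters the basis when its profit ≥ yᵀa₃ = 6·2 + 4·1 = 16.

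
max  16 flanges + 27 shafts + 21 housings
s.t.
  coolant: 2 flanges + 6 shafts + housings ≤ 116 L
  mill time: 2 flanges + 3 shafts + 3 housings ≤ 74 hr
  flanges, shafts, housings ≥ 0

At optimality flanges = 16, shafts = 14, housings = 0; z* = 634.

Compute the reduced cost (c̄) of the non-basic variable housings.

-1

Both coolant and mill time are binding at x*.
The binding rows give the dual system: 2·y_coolant + 2·y_mill time = 16 and 6·y_coolant + 3·y_mill time = 27.
This yields shadow prices y_coolant = 1, y_mill time = 7.
Reduced cost of housings: c₃ − yᵀa₃ = 21 − (1·1 + 7·3) = 21 − 22 = -1.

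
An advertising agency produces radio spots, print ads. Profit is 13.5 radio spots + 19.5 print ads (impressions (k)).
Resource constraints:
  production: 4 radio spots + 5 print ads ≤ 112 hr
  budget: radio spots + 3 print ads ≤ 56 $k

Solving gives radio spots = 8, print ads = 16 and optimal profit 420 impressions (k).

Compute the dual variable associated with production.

At the optimum: production uses 112 of 112 (binding); budget uses 56 of 56 (binding).
From A_Bᵀ y = c: 4·y_production + 1·y_budget = 13.5; 5·y_production + 3·y_budget = 19.5.
Solving: y_production = 3, y_budget = 1.5.
Shadow price of production = 3.

3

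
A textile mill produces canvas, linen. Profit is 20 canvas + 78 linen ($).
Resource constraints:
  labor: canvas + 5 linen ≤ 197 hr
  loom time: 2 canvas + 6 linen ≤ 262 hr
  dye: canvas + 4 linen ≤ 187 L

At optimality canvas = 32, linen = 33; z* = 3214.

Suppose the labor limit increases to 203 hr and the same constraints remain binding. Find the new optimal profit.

At the optimum: labor uses 197 of 197 (binding); loom time uses 262 of 262 (binding); dye uses 164 of 187 (slack = 23).
Since dye is not tight, its dual is 0.
Dual feasibility on the basic columns requires 1·y_labor + 2·y_loom time = 20, 5·y_labor + 6·y_loom time = 78.
This yields shadow prices y_labor = 9, y_loom time = 5.5.
Δz = y_labor·Δb = 9 × (6) = 54, so new z* = 3214 + 54 = 3268.

3268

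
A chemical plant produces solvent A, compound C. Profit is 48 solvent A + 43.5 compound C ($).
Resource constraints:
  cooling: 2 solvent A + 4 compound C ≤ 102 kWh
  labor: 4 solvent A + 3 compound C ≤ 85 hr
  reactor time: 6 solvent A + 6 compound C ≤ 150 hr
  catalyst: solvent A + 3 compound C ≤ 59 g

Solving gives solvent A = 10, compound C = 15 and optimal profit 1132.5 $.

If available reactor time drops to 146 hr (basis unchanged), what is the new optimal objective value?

1112.5

Binding: labor and reactor time. Non-binding: cooling (22 unused), catalyst (4 unused).
Since cooling, catalyst are not tight, their duals are 0.
Dual feasibility on the basic columns requires 4·y_labor + 6·y_reactor time = 48, 3·y_labor + 6·y_reactor time = 43.5.
→ y_labor = 4.5 and y_reactor time = 5.
Δz = y_reactor time·Δb = 5 × (-4) = -20, so new z* = 1132.5 − 20 = 1112.5.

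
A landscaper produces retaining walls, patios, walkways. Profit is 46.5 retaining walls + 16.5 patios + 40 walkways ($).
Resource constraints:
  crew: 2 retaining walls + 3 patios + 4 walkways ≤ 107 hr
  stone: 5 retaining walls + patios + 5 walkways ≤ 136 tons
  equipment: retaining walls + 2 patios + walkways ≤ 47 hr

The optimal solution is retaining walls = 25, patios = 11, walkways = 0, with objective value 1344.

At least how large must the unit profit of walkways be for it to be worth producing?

Binding: stone and equipment. Non-binding: crew (24 unused).
Slack constraints have shadow price 0 (complementary slackness).
From A_Bᵀ y = c: 5·y_stone + 1·y_equipment = 46.5; 1·y_stone + 2·y_equipment = 16.5.
→ y_stone = 8.5 and y_equipment = 4.
walkways enters the basis when its profit ≥ yᵀa₃ = 8.5·5 + 4·1 = 46.5.

46.5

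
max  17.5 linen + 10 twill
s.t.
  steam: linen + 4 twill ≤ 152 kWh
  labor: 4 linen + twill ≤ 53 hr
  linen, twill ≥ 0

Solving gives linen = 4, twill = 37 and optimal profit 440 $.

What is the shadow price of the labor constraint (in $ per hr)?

Both steam and labor are binding at x*.
From A_Bᵀ y = c: 1·y_steam + 4·y_labor = 17.5; 4·y_steam + 1·y_labor = 10.
→ y_steam = 1.5 and y_labor = 4.
Shadow price of labor = 4.

4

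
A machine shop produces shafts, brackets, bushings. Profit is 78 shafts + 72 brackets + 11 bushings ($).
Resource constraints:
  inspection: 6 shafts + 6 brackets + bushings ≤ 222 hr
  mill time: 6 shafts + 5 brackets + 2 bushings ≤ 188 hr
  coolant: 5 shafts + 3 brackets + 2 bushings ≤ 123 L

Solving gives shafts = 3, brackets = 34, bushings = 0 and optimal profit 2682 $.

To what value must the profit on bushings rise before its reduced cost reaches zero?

At the optimum: inspection uses 222 of 222 (binding); mill time uses 188 of 188 (binding); coolant uses 117 of 123 (slack = 6).
Slack constraints have shadow price 0 (complementary slackness).
The binding rows give the dual system: 6·y_inspection + 6·y_mill time = 78 and 6·y_inspection + 5·y_mill time = 72.
This yields shadow prices y_inspection = 7, y_mill time = 6.
bushings enters the basis when its profit ≥ yᵀa₃ = 7·1 + 6·2 = 19.

19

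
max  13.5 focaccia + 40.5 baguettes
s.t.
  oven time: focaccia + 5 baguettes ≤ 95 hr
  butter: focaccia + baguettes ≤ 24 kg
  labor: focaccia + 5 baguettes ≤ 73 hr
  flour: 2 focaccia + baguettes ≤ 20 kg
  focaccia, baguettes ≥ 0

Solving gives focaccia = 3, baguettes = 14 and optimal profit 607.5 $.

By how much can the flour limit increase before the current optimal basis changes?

Binding constraints: labor, flour. The basis is B = [[1,5],[2,1]] with det -9.
Per unit increase in flour, x* moves by d = (0.5556, -0.1111).
The basis stays optimal until butter becomes binding; allowable increase = 15.75 kg.

15.75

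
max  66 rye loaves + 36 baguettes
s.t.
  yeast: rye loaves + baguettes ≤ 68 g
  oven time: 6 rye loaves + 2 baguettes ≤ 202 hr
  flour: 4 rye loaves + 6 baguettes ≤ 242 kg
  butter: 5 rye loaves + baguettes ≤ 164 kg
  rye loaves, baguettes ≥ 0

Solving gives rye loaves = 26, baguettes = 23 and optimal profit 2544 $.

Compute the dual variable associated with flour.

3

At the optimum: yeast uses 49 of 68 (slack = 19); oven time uses 202 of 202 (binding); flour uses 242 of 242 (binding); butter uses 153 of 164 (slack = 11).
Slack constraints have shadow price 0 (complementary slackness).
Dual feasibility on the basic columns requires 6·y_oven time + 4·y_flour = 66, 2·y_oven time + 6·y_flour = 36.
Solving: y_oven time = 9, y_flour = 3.
Shadow price of flour = 3.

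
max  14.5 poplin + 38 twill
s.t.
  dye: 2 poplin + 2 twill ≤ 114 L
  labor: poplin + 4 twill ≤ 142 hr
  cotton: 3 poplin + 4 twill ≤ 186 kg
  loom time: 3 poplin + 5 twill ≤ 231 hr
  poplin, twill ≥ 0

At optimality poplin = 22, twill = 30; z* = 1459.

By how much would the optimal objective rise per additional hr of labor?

Check each constraint at x*: dye 104/114 (slack 10); labor 142/142 (tight); cotton 186/186 (tight); loom time 216/231 (slack 15).
Slack constraints have shadow price 0 (complementary slackness).
The binding rows give the dual system: 1·y_labor + 3·y_cotton = 14.5 and 4·y_labor + 4·y_cotton = 38.
Solving: y_labor = 7, y_cotton = 2.5.
Shadow price of labor = 7.

7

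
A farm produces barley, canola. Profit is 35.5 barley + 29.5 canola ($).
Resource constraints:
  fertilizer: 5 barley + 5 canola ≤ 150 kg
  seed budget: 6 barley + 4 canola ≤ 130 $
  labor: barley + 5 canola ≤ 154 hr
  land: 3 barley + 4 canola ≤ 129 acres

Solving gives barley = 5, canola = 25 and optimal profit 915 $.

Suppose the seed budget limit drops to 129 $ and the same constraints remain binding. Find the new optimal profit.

912

At the optimum: fertilizer uses 150 of 150 (binding); seed budget uses 130 of 130 (binding); labor uses 130 of 154 (slack = 24); land uses 115 of 129 (slack = 14).
Since labor, land are not tight, their duals are 0.
Dual feasibility on the basic columns requires 5·y_fertilizer + 6·y_seed budget = 35.5, 5·y_fertilizer + 4·y_seed budget = 29.5.
This yields shadow prices y_fertilizer = 3.5, y_seed budget = 3.
Δz = y_seed budget·Δb = 3 × (-1) = -3, so new z* = 915 − 3 = 912.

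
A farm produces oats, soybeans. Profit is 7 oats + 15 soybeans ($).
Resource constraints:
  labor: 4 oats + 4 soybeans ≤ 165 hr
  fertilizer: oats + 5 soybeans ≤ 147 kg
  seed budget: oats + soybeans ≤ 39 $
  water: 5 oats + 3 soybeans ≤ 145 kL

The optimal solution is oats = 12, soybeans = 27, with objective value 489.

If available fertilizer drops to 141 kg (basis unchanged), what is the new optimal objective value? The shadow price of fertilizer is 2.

477

Δb = -6, so new z* = 489 + (2)·(-6) = 489 − 12 = 477.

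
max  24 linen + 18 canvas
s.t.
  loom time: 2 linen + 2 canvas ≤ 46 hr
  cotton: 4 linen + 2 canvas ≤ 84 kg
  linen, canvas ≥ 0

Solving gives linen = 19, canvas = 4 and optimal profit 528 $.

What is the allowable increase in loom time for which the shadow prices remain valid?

Binding constraints: loom time, cotton. The basis is B = [[2,2],[4,2]] with det -4.
Per unit increase in loom time, x* moves by d = (-0.5, 1).
The basis stays optimal until linen reaches 0; allowable increase = 38 hr.

38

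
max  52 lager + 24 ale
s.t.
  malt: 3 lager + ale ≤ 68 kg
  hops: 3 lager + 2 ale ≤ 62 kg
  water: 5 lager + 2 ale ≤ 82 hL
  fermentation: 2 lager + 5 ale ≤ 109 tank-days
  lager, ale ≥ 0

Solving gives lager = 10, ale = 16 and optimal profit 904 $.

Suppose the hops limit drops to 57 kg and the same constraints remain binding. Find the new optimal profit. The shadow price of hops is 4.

884

Δb = -5, so new z* = 904 + (4)·(-5) = 904 − 20 = 884.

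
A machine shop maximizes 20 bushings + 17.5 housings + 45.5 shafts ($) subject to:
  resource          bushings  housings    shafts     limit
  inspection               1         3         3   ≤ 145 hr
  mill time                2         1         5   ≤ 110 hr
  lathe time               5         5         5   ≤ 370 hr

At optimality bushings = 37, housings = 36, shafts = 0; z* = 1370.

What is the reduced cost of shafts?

Check each constraint at x*: inspection 145/145 (tight); mill time 110/110 (tight); lathe time 365/370 (slack 5).
By complementary slackness, y = 0 for the non-binding constraint.
From A_Bᵀ y = c: 1·y_inspection + 2·y_mill time = 20; 3·y_inspection + 1·y_mill time = 17.5.
Solving: y_inspection = 3, y_mill time = 8.5.
Reduced cost of shafts: c₃ − yᵀa₃ = 45.5 − (3·3 + 8.5·5) = 45.5 − 51.5 = -6.

-6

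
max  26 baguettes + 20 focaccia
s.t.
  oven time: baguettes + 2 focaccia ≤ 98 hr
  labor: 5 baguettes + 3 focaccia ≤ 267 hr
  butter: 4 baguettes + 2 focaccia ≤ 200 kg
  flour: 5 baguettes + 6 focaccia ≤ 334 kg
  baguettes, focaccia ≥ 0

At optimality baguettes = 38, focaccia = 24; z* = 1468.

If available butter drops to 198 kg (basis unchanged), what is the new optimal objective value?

Check each constraint at x*: oven time 86/98 (slack 12); labor 262/267 (slack 5); butter 200/200 (tight); flour 334/334 (tight).
Slack constraints have shadow price 0 (complementary slackness).
Dual feasibility on the basic columns requires 4·y_butter + 5·y_flour = 26, 2·y_butter + 6·y_flour = 20.
This yields shadow prices y_butter = 4, y_flour = 2.
Δz = y_butter·Δb = 4 × (-2) = -8, so new z* = 1468 − 8 = 1460.

1460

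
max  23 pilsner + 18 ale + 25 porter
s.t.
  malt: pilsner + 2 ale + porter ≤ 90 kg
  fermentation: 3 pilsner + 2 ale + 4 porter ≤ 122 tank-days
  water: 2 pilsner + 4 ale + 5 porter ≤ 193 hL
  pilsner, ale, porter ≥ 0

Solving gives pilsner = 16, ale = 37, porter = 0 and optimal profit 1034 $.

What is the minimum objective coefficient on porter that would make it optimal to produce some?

Check each constraint at x*: malt 90/90 (tight); fermentation 122/122 (tight); water 180/193 (slack 13).
By complementary slackness, y = 0 for the non-binding constraint.
Dual feasibility on the basic columns requires 1·y_malt + 3·y_fermentation = 23, 2·y_malt + 2·y_fermentation = 18.
This yields shadow prices y_malt = 2, y_fermentation = 7.
porter enters the basis when its profit ≥ yᵀa₃ = 2·1 + 7·4 = 30.

30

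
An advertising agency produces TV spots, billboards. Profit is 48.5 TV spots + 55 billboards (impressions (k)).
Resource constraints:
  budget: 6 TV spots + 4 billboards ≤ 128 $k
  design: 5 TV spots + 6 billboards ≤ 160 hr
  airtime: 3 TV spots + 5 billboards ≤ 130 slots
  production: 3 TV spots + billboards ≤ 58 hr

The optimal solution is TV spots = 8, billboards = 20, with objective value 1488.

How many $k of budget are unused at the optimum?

0

budget used = 6·8 + 4·20 = 128; slack = 128 − 128 = 0.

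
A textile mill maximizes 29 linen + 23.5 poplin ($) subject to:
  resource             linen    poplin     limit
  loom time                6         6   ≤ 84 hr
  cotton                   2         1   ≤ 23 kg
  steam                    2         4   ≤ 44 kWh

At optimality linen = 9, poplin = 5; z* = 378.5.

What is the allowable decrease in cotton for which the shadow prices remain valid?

3

Binding constraints: loom time, cotton. The basis is B = [[6,6],[2,1]] with det -6.
Per unit decrease in cotton, x* moves by d = (-1, 1).
The basis stays optimal until steam becomes binding; allowable decrease = 3 kg.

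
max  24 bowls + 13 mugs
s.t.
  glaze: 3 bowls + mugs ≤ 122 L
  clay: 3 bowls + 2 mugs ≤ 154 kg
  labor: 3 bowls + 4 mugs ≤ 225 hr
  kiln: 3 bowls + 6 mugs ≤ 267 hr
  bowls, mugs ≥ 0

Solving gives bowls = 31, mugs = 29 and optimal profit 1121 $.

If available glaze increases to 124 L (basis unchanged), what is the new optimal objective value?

1135

Binding: glaze and kiln. Non-binding: clay (3 unused), labor (16 unused).
Since clay, labor are not tight, their duals are 0.
From A_Bᵀ y = c: 3·y_glaze + 3·y_kiln = 24; 1·y_glaze + 6·y_kiln = 13.
Solving: y_glaze = 7, y_kiln = 1.
Δz = y_glaze·Δb = 7 × (2) = 14, so new z* = 1121 + 14 = 1135.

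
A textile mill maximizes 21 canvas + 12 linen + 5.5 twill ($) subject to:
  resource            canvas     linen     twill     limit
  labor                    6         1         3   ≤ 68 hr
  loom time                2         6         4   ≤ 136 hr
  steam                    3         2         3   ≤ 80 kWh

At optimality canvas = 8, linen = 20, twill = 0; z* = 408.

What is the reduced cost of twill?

-9.5

At the optimum: labor uses 68 of 68 (binding); loom time uses 136 of 136 (binding); steam uses 64 of 80 (slack = 16).
By complementary slackness, y = 0 for the non-binding constraint.
Dual feasibility on the basic columns requires 6·y_labor + 2·y_loom time = 21, 1·y_labor + 6·y_loom time = 12.
This yields shadow prices y_labor = 3, y_loom time = 1.5.
Reduced cost of twill: c₃ − yᵀa₃ = 5.5 − (3·3 + 1.5·4) = 5.5 − 15 = -9.5.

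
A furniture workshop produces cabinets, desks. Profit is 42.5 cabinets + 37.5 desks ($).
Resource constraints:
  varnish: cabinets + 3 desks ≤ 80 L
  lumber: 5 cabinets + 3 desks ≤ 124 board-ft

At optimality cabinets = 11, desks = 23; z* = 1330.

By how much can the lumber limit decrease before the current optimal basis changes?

Binding constraints: varnish, lumber. The basis is B = [[1,3],[5,3]] with det -12.
Per unit decrease in lumber, x* moves by d = (-0.25, 0.0833).
The basis stays optimal until cabinets reaches 0; allowable decrease = 44 board-ft.

44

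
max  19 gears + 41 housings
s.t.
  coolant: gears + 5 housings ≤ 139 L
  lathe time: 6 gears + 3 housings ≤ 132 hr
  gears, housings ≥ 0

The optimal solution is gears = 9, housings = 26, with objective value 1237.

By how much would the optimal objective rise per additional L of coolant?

Check each constraint at x*: coolant 139/139 (tight); lathe time 132/132 (tight).
Dual feasibility on the basic columns requires 1·y_coolant + 6·y_lathe time = 19, 5·y_coolant + 3·y_lathe time = 41.
Solving: y_coolant = 7, y_lathe time = 2.
Shadow price of coolant = 7.

7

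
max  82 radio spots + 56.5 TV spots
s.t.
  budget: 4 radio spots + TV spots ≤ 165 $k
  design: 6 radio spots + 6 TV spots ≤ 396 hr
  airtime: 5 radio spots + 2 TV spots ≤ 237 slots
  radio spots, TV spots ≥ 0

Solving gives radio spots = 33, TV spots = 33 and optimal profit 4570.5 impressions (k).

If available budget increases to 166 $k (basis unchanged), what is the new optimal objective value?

At the optimum: budget uses 165 of 165 (binding); design uses 396 of 396 (binding); airtime uses 231 of 237 (slack = 6).
Slack constraints have shadow price 0 (complementary slackness).
The binding rows give the dual system: 4·y_budget + 6·y_design = 82 and 1·y_budget + 6·y_design = 56.5.
Solving: y_budget = 8.5, y_design = 8.
Δz = y_budget·Δb = 8.5 × (1) = 8.5, so new z* = 4570.5 + 8.5 = 4579.

4579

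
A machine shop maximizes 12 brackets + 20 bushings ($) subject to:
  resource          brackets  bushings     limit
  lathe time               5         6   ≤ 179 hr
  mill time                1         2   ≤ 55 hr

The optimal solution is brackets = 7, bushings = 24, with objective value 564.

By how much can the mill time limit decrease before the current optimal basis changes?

Binding constraints: lathe time, mill time. The basis is B = [[5,6],[1,2]] with det 4.
Per unit decrease in mill time, x* moves by d = (1.5, -1.25).
The basis stays optimal until bushings reaches 0; allowable decrease = 19.2 hr.

19.2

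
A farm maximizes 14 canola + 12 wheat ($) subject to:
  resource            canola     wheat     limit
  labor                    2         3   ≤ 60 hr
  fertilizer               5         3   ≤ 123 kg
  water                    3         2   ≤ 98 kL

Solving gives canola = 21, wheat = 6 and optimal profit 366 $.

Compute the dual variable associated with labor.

Check each constraint at x*: labor 60/60 (tight); fertilizer 123/123 (tight); water 75/98 (slack 23).
Since water is not tight, its dual is 0.
From A_Bᵀ y = c: 2·y_labor + 5·y_fertilizer = 14; 3·y_labor + 3·y_fertilizer = 12.
Solving: y_labor = 2, y_fertilizer = 2.
Shadow price of labor = 2.

2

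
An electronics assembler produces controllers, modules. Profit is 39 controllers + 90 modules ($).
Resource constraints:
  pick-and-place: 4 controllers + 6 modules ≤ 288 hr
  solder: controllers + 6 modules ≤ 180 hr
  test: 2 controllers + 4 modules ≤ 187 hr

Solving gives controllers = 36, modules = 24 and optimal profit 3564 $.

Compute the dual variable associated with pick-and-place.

Binding: pick-and-place and solder. Non-binding: test (19 unused).
Slack constraints have shadow price 0 (complementary slackness).
Dual feasibility on the basic columns requires 4·y_pick-and-place + 1·y_solder = 39, 6·y_pick-and-place + 6·y_solder = 90.
Solving: y_pick-and-place = 8, y_solder = 7.
Shadow price of pick-and-place = 8.

8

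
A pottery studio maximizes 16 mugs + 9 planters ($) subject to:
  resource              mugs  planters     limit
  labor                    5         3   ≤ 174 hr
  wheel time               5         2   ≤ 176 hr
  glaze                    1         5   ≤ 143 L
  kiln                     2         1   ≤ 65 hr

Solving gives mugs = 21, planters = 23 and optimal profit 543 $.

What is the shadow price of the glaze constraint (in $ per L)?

0

Check each constraint at x*: labor 174/174 (tight); wheel time 151/176 (slack 25); glaze 136/143 (slack 7); kiln 65/65 (tight).
Slack constraints have shadow price 0 (complementary slackness).
From A_Bᵀ y = c: 5·y_labor + 2·y_kiln = 16; 3·y_labor + 1·y_kiln = 9.
→ y_labor = 2 and y_kiln = 3.
Shadow price of glaze = 0.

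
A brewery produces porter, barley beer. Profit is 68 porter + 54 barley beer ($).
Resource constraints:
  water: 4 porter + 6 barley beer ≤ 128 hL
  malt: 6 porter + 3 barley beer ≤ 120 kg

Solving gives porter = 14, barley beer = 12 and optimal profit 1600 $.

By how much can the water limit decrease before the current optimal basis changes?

48

Binding constraints: water, malt. The basis is B = [[4,6],[6,3]] with det -24.
Per unit decrease in water, x* moves by d = (0.125, -0.25).
The basis stays optimal until barley beer reaches 0; allowable decrease = 48 hL.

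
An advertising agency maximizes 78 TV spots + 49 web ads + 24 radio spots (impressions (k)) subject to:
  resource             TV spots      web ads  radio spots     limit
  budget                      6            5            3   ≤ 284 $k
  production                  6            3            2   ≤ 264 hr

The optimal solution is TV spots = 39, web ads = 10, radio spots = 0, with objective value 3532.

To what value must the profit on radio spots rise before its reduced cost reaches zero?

31

Check each constraint at x*: budget 284/284 (tight); production 264/264 (tight).
Dual feasibility on the basic columns requires 6·y_budget + 6·y_production = 78, 5·y_budget + 3·y_production = 49.
This yields shadow prices y_budget = 5, y_production = 8.
radio spots enters the basis when its profit ≥ yᵀa₃ = 5·3 + 8·2 = 31.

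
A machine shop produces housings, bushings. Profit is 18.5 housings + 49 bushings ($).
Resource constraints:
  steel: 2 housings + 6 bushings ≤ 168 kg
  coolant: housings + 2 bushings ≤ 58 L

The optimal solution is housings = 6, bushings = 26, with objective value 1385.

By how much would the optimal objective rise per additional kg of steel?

At the optimum: steel uses 168 of 168 (binding); coolant uses 58 of 58 (binding).
From A_Bᵀ y = c: 2·y_steel + 1·y_coolant = 18.5; 6·y_steel + 2·y_coolant = 49.
This yields shadow prices y_steel = 6, y_coolant = 6.5.
Shadow price of steel = 6.

6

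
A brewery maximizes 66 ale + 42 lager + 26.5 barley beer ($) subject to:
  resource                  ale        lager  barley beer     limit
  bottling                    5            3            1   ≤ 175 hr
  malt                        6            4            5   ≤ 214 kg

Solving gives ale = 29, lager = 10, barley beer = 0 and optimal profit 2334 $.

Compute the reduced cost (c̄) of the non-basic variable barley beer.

At the optimum: bottling uses 175 of 175 (binding); malt uses 214 of 214 (binding).
Dual feasibility on the basic columns requires 5·y_bottling + 6·y_malt = 66, 3·y_bottling + 4·y_malt = 42.
Solving: y_bottling = 6, y_malt = 6.
Reduced cost of barley beer: c₃ − yᵀa₃ = 26.5 − (6·1 + 6·5) = 26.5 − 36 = -9.5.

-9.5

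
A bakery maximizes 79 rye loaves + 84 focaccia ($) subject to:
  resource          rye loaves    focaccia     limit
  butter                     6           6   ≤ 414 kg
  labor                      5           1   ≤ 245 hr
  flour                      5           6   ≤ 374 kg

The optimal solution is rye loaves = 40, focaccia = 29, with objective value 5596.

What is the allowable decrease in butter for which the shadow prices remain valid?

40

Binding constraints: butter, flour. The basis is B = [[6,6],[5,6]] with det 6.
Per unit decrease in butter, x* moves by d = (-1, 0.8333).
The basis stays optimal until rye loaves reaches 0; allowable decrease = 40 kg.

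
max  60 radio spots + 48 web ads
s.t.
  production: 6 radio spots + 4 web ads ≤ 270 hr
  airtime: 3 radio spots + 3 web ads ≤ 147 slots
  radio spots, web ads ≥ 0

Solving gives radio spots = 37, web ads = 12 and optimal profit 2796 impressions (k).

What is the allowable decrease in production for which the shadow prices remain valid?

Binding constraints: production, airtime. The basis is B = [[6,4],[3,3]] with det 6.
Per unit decrease in production, x* moves by d = (-0.5, 0.5).
The basis stays optimal until radio spots reaches 0; allowable decrease = 74 hr.

74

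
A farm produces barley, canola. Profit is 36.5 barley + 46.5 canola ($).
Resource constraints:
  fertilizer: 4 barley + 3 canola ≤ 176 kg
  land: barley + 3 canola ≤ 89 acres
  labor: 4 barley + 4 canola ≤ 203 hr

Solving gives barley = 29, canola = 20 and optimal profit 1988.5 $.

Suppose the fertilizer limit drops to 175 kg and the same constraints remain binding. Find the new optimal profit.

1981.5

Check each constraint at x*: fertilizer 176/176 (tight); land 89/89 (tight); labor 196/203 (slack 7).
By complementary slackness, y = 0 for the non-binding constraint.
The binding rows give the dual system: 4·y_fertilizer + 1·y_land = 36.5 and 3·y_fertilizer + 3·y_land = 46.5.
This yields shadow prices y_fertilizer = 7, y_land = 8.5.
Δz = y_fertilizer·Δb = 7 × (-1) = -7, so new z* = 1988.5 − 7 = 1981.5.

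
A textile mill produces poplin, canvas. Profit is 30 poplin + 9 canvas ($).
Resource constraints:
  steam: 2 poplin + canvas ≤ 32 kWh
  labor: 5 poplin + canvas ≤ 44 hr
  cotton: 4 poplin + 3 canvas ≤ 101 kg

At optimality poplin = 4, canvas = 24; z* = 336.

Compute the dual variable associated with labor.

4

Binding: steam and labor. Non-binding: cotton (13 unused).
Slack constraints have shadow price 0 (complementary slackness).
From A_Bᵀ y = c: 2·y_steam + 5·y_labor = 30; 1·y_steam + 1·y_labor = 9.
This yields shadow prices y_steam = 5, y_labor = 4.
Shadow price of labor = 4.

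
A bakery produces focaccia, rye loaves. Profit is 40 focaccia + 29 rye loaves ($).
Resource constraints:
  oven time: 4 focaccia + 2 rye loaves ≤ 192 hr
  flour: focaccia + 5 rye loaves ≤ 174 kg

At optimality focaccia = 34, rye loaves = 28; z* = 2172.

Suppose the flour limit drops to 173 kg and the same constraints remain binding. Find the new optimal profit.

2170

Check each constraint at x*: oven time 192/192 (tight); flour 174/174 (tight).
The binding rows give the dual system: 4·y_oven time + 1·y_flour = 40 and 2·y_oven time + 5·y_flour = 29.
Solving: y_oven time = 9.5, y_flour = 2.
Δz = y_flour·Δb = 2 × (-1) = -2, so new z* = 2172 − 2 = 2170.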